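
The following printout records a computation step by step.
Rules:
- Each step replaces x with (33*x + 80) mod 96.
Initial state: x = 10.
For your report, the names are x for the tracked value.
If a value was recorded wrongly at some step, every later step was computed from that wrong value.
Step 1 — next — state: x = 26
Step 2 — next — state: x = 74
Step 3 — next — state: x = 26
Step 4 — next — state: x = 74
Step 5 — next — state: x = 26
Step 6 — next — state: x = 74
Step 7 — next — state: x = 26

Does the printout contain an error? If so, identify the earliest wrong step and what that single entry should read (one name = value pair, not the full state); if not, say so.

Recomputing the run from the initial state:
step 1: x = 26
step 2: x = 74
step 3: x = 26
step 4: x = 74
step 5: x = 26
step 6: x = 74
step 7: x = 26
This matches the printout at every step.

no error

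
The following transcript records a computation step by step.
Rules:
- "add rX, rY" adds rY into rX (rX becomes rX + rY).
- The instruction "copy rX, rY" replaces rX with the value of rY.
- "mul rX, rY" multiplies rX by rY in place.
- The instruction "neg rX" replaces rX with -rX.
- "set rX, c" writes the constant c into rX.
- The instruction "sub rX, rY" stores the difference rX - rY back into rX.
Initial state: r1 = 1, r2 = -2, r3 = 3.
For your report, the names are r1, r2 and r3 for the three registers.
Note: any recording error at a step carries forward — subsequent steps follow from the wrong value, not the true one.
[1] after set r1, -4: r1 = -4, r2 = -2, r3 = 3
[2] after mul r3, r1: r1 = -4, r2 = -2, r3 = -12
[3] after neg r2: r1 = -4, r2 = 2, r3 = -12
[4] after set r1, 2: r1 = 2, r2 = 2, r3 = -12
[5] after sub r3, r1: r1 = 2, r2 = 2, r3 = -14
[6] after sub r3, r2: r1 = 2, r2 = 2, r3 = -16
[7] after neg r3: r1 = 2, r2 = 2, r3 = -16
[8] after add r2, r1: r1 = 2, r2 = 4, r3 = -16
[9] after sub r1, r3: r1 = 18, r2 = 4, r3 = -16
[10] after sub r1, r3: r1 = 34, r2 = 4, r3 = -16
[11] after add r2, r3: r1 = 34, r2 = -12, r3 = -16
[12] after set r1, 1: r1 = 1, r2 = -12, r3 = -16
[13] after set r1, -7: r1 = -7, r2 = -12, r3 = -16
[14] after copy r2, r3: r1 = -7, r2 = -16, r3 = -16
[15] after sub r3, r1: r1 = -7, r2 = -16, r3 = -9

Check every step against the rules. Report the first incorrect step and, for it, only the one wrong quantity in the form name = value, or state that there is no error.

step 1: r1 = -4 -> confirmed correct
step 2: r3 = 3 * -4 = -12 -> checks out
step 3: r2 = -(-2) = 2 -> in agreement
step 4: r1 = 2 -> same as recorded
step 5: r3 = -12 - 2 = -14 -> confirmed correct
step 6: r3 = -14 - 2 = -16 -> agrees with the transcript
step 7: r3 = -(-16) = 16 -> a discrepancy with the transcript
So the first discrepancy is step 7, where the right value is r3 = 16.

step 7, r3 = 16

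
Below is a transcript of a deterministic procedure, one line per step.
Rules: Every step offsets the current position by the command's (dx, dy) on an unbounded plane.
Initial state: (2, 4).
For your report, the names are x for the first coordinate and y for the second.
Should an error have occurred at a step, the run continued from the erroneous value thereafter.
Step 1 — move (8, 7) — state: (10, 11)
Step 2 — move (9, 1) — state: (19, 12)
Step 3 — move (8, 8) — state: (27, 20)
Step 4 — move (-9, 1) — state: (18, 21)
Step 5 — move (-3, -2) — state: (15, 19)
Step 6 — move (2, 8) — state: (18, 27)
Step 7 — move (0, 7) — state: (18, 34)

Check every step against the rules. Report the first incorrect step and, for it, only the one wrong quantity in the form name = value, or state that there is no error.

step 6, x = 17

Recomputing the run from the initial state:
step 1: x = 10, y = 11
step 2: x = 19, y = 12
step 3: x = 27, y = 20
step 4: x = 18, y = 21
step 5: x = 15, y = 19
step 6: x = 17, y = 27
step 7: x = 17, y = 34
The first disagreement with the transcript is at step 6, where the value should be x = 17.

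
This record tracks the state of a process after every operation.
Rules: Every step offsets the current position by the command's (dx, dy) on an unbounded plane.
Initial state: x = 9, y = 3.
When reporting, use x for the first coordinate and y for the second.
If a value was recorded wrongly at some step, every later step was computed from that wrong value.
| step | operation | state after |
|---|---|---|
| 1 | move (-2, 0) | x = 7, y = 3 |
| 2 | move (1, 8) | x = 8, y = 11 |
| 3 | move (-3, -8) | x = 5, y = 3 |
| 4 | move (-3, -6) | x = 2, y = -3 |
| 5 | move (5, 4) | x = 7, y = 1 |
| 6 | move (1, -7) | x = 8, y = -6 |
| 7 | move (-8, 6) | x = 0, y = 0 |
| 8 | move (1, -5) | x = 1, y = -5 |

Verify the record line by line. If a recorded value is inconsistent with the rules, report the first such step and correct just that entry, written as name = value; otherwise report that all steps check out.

1. x = 9 + (-2) = 7, y = 3 + (0) = 3 (matches)
2. x = 7 + (1) = 8, y = 3 + (8) = 11 (checks out)
3. x = 8 + (-3) = 5, y = 11 + (-8) = 3 (verified)
4. x = 5 + (-3) = 2, y = 3 + (-6) = -3 (exactly as logged)
5. x = 2 + (5) = 7, y = -3 + (4) = 1 (confirmed correct)
6. x = 7 + (1) = 8, y = 1 + (-7) = -6 (confirmed correct)
7. x = 8 + (-8) = 0, y = -6 + (6) = 0 (confirmed correct)
8. x = 0 + (1) = 1, y = 0 + (-5) = -5 (exactly as logged)
Nothing is out of place; the run is error-free.

no error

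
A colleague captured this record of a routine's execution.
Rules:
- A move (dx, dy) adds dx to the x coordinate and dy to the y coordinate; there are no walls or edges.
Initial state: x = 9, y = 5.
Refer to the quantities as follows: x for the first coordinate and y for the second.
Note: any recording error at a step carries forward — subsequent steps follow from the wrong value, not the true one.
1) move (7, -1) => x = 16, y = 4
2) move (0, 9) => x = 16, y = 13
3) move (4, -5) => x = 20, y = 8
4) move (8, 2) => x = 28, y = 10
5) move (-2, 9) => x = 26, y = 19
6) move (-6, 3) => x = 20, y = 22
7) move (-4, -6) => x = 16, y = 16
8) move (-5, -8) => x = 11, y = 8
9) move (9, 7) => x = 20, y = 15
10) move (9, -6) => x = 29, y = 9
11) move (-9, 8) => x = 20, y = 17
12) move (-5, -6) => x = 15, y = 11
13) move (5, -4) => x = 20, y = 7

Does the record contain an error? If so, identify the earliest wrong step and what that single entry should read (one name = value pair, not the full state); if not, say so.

no error

Recomputing the run from the initial state:
step 1: x = 16, y = 4
step 2: x = 16, y = 13
step 3: x = 20, y = 8
step 4: x = 28, y = 10
step 5: x = 26, y = 19
step 6: x = 20, y = 22
step 7: x = 16, y = 16
step 8: x = 11, y = 8
step 9: x = 20, y = 15
step 10: x = 29, y = 9
step 11: x = 20, y = 17
step 12: x = 15, y = 11
step 13: x = 20, y = 7
This matches the record at every step.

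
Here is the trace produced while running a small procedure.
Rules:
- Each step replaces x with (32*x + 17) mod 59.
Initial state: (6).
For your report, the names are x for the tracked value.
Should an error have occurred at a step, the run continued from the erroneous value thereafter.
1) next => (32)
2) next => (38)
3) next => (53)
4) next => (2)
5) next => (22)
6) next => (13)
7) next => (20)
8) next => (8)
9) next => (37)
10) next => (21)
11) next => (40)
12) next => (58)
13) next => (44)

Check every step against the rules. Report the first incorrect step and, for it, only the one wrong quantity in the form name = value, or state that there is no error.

Recomputing the run from the initial state:
step 1: x = 32
step 2: x = 38
step 3: x = 53
step 4: x = 2
step 5: x = 22
step 6: x = 13
step 7: x = 20
step 8: x = 8
step 9: x = 37
step 10: x = 21
step 11: x = 40
step 12: x = 58
step 13: x = 44
This matches the trace at every step.

no error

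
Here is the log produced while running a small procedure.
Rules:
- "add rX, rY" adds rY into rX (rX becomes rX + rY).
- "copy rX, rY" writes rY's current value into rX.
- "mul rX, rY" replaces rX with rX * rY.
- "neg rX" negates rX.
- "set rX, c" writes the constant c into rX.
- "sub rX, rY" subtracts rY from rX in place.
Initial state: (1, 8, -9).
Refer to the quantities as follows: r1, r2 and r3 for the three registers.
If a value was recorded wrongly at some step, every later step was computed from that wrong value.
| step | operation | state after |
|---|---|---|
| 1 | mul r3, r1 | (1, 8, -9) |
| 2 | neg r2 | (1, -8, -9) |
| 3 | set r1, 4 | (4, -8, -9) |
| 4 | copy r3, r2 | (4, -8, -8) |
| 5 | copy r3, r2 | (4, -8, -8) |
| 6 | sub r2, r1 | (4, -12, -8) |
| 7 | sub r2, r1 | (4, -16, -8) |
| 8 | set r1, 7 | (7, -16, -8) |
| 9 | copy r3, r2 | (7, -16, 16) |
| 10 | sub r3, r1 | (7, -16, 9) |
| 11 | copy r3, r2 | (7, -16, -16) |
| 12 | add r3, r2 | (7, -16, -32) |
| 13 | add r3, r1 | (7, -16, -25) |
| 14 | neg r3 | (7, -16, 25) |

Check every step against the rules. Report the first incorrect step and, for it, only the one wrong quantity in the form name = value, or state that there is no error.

Step 1: r3 = -9 * 1 = -9 — agrees with the log.
Step 2: r2 = -(8) = -8 — no discrepancy.
Step 3: r1 = 4 — no discrepancy.
Step 4: r3 = -8 — confirmed correct.
Step 5: r3 = -8 — consistent with the log.
Step 6: r2 = -8 - 4 = -12 — same as recorded.
Step 7: r2 = -12 - 4 = -16 — exactly as logged.
Step 8: r1 = 7 — no discrepancy.
Step 9: r3 = -16 — a discrepancy with the log.
The audit stops at step 9: the recorded entry is wrong and should be r3 = -16.

step 9, r3 = -16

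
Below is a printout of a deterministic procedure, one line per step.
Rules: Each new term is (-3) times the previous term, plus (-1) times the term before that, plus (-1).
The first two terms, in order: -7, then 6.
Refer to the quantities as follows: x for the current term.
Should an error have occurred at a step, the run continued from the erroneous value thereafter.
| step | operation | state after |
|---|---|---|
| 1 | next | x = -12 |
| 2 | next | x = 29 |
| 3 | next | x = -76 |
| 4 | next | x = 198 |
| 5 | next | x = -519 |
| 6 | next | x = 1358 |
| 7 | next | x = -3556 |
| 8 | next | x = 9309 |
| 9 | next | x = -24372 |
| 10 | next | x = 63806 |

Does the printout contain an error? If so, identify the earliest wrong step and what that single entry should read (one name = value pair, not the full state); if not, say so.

step 1: x = -3*(6) + (-1)*(-7) + (-1) = -12 -> exactly as logged
step 2: x = -3*(-12) + (-1)*(6) + (-1) = 29 -> checks out
step 3: x = -3*(29) + (-1)*(-12) + (-1) = -76 -> in agreement
step 4: x = -3*(-76) + (-1)*(29) + (-1) = 198 -> no discrepancy
step 5: x = -3*(198) + (-1)*(-76) + (-1) = -519 -> consistent with the printout
step 6: x = -3*(-519) + (-1)*(198) + (-1) = 1358 -> exactly as logged
step 7: x = -3*(1358) + (-1)*(-519) + (-1) = -3556 -> checks out
step 8: x = -3*(-3556) + (-1)*(1358) + (-1) = 9309 -> agrees with the printout
step 9: x = -3*(9309) + (-1)*(-3556) + (-1) = -24372 -> in agreement
step 10: x = -3*(-24372) + (-1)*(9309) + (-1) = 63806 -> verified
All steps check out; nothing to correct.

no error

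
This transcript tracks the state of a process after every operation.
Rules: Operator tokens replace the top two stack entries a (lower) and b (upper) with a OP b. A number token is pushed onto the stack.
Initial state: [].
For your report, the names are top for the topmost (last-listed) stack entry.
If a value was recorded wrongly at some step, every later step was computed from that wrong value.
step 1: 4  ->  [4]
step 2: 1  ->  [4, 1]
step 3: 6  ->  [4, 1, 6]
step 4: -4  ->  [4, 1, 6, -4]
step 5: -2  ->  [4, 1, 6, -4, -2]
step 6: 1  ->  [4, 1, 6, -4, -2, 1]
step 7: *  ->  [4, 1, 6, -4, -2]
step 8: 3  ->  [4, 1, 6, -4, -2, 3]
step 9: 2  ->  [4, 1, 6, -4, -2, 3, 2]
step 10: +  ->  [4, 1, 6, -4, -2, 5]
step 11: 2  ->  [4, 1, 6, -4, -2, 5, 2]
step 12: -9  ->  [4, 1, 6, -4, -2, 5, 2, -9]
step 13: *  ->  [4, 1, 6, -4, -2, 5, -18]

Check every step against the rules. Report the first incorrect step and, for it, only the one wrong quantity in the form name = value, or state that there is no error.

step 1: push 4: top = 4 -> agrees with the transcript
step 2: push 1: top = 1 -> confirmed correct
step 3: push 6: top = 6 -> no discrepancy
step 4: push -4: top = -4 -> matches
step 5: push -2: top = -2 -> matches
step 6: push 1: top = 1 -> matches
step 7: -2 * 1 = -2 -> matches
step 8: push 3: top = 3 -> exactly as logged
step 9: push 2: top = 2 -> matches
step 10: 3 + 2 = 5 -> consistent with the transcript
step 11: push 2: top = 2 -> no discrepancy
step 12: push -9: top = -9 -> checks out
step 13: 2 * -9 = -18 -> agrees with the transcript
Each recorded entry agrees with the recomputation.

no error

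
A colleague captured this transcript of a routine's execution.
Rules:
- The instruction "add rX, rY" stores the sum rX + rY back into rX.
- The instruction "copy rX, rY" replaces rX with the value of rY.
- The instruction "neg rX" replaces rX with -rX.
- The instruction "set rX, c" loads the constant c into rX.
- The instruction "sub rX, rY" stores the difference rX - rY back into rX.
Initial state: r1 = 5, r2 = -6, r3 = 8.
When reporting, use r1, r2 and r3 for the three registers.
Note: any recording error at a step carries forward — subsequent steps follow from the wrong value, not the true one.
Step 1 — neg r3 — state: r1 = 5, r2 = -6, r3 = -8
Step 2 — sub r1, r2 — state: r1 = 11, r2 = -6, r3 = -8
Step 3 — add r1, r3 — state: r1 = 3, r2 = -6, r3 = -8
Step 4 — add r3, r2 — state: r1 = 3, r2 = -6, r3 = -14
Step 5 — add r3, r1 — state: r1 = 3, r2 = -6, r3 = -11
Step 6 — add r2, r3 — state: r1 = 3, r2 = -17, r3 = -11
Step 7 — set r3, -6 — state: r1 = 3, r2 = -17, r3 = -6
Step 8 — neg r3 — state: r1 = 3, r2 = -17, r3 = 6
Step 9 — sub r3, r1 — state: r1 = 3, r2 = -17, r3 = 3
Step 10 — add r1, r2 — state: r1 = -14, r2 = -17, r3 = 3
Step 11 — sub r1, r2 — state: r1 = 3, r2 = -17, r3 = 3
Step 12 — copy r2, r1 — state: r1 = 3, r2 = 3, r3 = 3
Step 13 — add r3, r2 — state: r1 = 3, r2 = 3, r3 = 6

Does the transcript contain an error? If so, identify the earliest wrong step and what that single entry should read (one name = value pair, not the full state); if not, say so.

Recomputing the run from the initial state:
step 1: r1 = 5, r2 = -6, r3 = -8
step 2: r1 = 11, r2 = -6, r3 = -8
step 3: r1 = 3, r2 = -6, r3 = -8
step 4: r1 = 3, r2 = -6, r3 = -14
step 5: r1 = 3, r2 = -6, r3 = -11
step 6: r1 = 3, r2 = -17, r3 = -11
step 7: r1 = 3, r2 = -17, r3 = -6
step 8: r1 = 3, r2 = -17, r3 = 6
step 9: r1 = 3, r2 = -17, r3 = 3
step 10: r1 = -14, r2 = -17, r3 = 3
step 11: r1 = 3, r2 = -17, r3 = 3
step 12: r1 = 3, r2 = 3, r3 = 3
step 13: r1 = 3, r2 = 3, r3 = 6
This matches the transcript at every step.

no error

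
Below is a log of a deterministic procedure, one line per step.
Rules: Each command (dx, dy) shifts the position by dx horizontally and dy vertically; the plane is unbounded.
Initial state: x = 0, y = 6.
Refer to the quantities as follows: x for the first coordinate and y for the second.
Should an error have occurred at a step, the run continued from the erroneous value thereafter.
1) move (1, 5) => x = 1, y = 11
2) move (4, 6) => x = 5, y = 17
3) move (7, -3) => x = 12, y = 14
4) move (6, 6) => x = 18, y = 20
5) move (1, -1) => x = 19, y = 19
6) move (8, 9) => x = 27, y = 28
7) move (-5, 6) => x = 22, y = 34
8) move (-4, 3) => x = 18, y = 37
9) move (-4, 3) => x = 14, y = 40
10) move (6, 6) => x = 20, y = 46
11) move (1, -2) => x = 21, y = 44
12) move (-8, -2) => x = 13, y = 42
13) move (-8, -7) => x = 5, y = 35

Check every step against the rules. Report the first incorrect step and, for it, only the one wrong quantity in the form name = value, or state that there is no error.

no error

Step 1: x = 0 + (1) = 1, y = 6 + (5) = 11 — matches.
Step 2: x = 1 + (4) = 5, y = 11 + (6) = 17 — confirmed correct.
Step 3: x = 5 + (7) = 12, y = 17 + (-3) = 14 — consistent with the log.
Step 4: x = 12 + (6) = 18, y = 14 + (6) = 20 — checks out.
Step 5: x = 18 + (1) = 19, y = 20 + (-1) = 19 — agrees with the log.
Step 6: x = 19 + (8) = 27, y = 19 + (9) = 28 — checks out.
Step 7: x = 27 + (-5) = 22, y = 28 + (6) = 34 — same as recorded.
Step 8: x = 22 + (-4) = 18, y = 34 + (3) = 37 — agrees with the log.
Step 9: x = 18 + (-4) = 14, y = 37 + (3) = 40 — in agreement.
Step 10: x = 14 + (6) = 20, y = 40 + (6) = 46 — confirmed correct.
Step 11: x = 20 + (1) = 21, y = 46 + (-2) = 44 — in agreement.
Step 12: x = 21 + (-8) = 13, y = 44 + (-2) = 42 — checks out.
Step 13: x = 13 + (-8) = 5, y = 42 + (-7) = 35 — checks out.
No step deviates from the rules.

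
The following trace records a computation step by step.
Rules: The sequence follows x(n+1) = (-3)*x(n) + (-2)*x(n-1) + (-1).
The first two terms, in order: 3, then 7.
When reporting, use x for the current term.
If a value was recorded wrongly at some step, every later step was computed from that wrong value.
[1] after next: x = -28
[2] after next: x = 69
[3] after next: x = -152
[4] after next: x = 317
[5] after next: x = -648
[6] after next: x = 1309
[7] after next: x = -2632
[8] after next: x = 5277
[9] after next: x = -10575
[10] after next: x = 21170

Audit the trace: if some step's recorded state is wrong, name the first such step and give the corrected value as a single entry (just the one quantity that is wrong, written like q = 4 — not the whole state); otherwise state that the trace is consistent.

step 9, x = -10568

1. x = -3*(7) + (-2)*(3) + (-1) = -28 (confirmed correct)
2. x = -3*(-28) + (-2)*(7) + (-1) = 69 (no discrepancy)
3. x = -3*(69) + (-2)*(-28) + (-1) = -152 (consistent with the trace)
4. x = -3*(-152) + (-2)*(69) + (-1) = 317 (confirmed correct)
5. x = -3*(317) + (-2)*(-152) + (-1) = -648 (no discrepancy)
6. x = -3*(-648) + (-2)*(317) + (-1) = 1309 (matches)
7. x = -3*(1309) + (-2)*(-648) + (-1) = -2632 (matches)
8. x = -3*(-2632) + (-2)*(1309) + (-1) = 5277 (no discrepancy)
9. x = -3*(5277) + (-2)*(-2632) + (-1) = -10568 (first mismatch against the trace)
The audit stops at step 9: the recorded entry is wrong and should be x = -10568.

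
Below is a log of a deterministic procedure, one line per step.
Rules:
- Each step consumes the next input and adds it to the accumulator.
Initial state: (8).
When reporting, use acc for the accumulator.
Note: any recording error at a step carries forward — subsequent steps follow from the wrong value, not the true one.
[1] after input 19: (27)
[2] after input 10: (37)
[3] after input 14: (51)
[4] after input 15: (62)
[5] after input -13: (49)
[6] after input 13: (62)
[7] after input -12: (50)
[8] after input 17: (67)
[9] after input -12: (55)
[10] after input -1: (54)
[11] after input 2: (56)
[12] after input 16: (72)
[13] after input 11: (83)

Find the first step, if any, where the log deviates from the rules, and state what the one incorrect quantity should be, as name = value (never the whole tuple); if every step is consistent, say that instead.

Recomputing the run from the initial state:
step 1: acc = 27
step 2: acc = 37
step 3: acc = 51
step 4: acc = 66
step 5: acc = 53
step 6: acc = 66
step 7: acc = 54
step 8: acc = 71
step 9: acc = 59
step 10: acc = 58
step 11: acc = 60
step 12: acc = 76
step 13: acc = 87
The first disagreement with the log is at step 4, where the value should be acc = 66.

step 4, acc = 66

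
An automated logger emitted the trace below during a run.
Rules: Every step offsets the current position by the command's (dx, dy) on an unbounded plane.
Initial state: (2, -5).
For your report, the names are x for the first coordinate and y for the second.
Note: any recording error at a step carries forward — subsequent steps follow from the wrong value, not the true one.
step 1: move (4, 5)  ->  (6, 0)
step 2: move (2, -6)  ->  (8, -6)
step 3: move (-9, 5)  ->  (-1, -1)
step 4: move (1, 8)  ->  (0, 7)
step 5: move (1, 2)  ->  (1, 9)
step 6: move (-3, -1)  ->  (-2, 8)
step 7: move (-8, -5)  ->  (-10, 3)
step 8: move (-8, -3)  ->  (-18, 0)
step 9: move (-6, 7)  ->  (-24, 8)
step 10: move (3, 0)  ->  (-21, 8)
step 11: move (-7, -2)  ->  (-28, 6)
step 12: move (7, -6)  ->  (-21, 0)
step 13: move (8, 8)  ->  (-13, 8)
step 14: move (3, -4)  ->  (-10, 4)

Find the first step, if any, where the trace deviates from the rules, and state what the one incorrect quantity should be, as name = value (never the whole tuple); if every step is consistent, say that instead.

step 1: x = 2 + (4) = 6, y = -5 + (5) = 0 -> confirmed correct
step 2: x = 6 + (2) = 8, y = 0 + (-6) = -6 -> in agreement
step 3: x = 8 + (-9) = -1, y = -6 + (5) = -1 -> agrees with the trace
step 4: x = -1 + (1) = 0, y = -1 + (8) = 7 -> agrees with the trace
step 5: x = 0 + (1) = 1, y = 7 + (2) = 9 -> confirmed correct
step 6: x = 1 + (-3) = -2, y = 9 + (-1) = 8 -> checks out
step 7: x = -2 + (-8) = -10, y = 8 + (-5) = 3 -> checks out
step 8: x = -10 + (-8) = -18, y = 3 + (-3) = 0 -> checks out
step 9: x = -18 + (-6) = -24, y = 0 + (7) = 7 -> not what was recorded
Step 9 is the first one off; corrected, y = 7.

step 9, y = 7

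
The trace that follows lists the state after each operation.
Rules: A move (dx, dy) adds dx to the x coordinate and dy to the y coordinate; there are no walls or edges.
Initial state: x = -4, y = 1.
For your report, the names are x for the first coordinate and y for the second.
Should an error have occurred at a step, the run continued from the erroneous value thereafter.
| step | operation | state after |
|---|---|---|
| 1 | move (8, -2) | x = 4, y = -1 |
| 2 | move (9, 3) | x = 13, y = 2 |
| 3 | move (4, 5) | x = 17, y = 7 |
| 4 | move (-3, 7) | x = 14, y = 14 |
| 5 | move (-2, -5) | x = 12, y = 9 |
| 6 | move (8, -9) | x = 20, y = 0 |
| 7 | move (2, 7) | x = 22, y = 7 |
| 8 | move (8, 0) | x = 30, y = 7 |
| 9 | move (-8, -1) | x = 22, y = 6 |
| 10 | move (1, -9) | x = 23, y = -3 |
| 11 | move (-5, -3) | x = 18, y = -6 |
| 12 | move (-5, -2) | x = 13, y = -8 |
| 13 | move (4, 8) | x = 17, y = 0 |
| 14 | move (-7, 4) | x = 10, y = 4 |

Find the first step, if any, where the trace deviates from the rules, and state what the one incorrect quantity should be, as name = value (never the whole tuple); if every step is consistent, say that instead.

no error

Recomputing the run from the initial state:
step 1: x = 4, y = -1
step 2: x = 13, y = 2
step 3: x = 17, y = 7
step 4: x = 14, y = 14
step 5: x = 12, y = 9
step 6: x = 20, y = 0
step 7: x = 22, y = 7
step 8: x = 30, y = 7
step 9: x = 22, y = 6
step 10: x = 23, y = -3
step 11: x = 18, y = -6
step 12: x = 13, y = -8
step 13: x = 17, y = 0
step 14: x = 10, y = 4
This matches the trace at every step.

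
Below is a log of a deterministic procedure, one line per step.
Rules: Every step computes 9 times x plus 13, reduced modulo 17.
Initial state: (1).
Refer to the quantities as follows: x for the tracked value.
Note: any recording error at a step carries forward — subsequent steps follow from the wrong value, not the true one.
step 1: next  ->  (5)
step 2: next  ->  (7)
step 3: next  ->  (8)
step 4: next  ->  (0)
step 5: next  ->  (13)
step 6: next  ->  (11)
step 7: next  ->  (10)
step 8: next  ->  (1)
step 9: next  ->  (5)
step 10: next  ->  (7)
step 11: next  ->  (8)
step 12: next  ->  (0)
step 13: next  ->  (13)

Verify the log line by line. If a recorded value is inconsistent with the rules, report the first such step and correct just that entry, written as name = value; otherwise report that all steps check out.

no error

1. x = (9*1 + 13) mod 17 = 5 (no discrepancy)
2. x = (9*5 + 13) mod 17 = 7 (exactly as logged)
3. x = (9*7 + 13) mod 17 = 8 (confirmed correct)
4. x = (9*8 + 13) mod 17 = 0 (exactly as logged)
5. x = (9*0 + 13) mod 17 = 13 (verified)
6. x = (9*13 + 13) mod 17 = 11 (no discrepancy)
7. x = (9*11 + 13) mod 17 = 10 (in agreement)
8. x = (9*10 + 13) mod 17 = 1 (confirmed correct)
9. x = (9*1 + 13) mod 17 = 5 (verified)
10. x = (9*5 + 13) mod 17 = 7 (in agreement)
11. x = (9*7 + 13) mod 17 = 8 (no discrepancy)
12. x = (9*8 + 13) mod 17 = 0 (verified)
13. x = (9*0 + 13) mod 17 = 13 (confirmed correct)
No step deviates from the rules.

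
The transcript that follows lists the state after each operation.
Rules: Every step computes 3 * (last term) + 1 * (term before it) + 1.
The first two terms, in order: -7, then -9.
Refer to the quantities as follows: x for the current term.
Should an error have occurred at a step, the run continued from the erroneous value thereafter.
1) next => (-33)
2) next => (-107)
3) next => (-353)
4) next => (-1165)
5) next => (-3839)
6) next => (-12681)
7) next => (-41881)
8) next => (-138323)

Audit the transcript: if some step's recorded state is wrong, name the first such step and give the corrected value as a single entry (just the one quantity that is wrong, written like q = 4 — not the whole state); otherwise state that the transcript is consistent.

step 5, x = -3847

Recomputing the run from the initial state:
step 1: x = -33
step 2: x = -107
step 3: x = -353
step 4: x = -1165
step 5: x = -3847
step 6: x = -12705
step 7: x = -41961
step 8: x = -138587
The first disagreement with the transcript is at step 5, where the value should be x = -3847.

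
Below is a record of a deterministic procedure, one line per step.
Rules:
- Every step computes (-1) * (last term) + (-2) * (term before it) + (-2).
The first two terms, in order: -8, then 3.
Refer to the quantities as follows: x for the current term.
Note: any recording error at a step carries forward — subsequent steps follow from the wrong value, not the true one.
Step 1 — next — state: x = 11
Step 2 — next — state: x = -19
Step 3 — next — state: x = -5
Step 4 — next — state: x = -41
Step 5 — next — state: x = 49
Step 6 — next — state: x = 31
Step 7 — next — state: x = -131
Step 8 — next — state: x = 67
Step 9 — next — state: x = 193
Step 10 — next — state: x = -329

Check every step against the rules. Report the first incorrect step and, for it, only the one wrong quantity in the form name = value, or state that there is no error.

step 4, x = 41

Recomputing the run from the initial state:
step 1: x = 11
step 2: x = -19
step 3: x = -5
step 4: x = 41
step 5: x = -33
step 6: x = -51
step 7: x = 115
step 8: x = -15
step 9: x = -217
step 10: x = 245
The first disagreement with the record is at step 4, where the value should be x = 41.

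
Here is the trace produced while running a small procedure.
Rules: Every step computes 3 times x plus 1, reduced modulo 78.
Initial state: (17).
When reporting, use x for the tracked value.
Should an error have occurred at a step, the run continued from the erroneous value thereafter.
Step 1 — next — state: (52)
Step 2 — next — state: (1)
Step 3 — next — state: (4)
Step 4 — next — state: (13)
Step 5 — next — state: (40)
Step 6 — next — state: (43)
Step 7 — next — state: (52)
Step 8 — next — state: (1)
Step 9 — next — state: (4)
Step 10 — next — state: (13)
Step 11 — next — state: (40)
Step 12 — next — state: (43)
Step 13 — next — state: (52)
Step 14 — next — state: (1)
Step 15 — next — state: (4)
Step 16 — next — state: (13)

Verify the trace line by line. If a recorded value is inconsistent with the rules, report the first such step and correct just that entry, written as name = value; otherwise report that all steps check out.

Step 1: x = (3*17 + 1) mod 78 = 52 — exactly as logged.
Step 2: x = (3*52 + 1) mod 78 = 1 — no discrepancy.
Step 3: x = (3*1 + 1) mod 78 = 4 — matches.
Step 4: x = (3*4 + 1) mod 78 = 13 — confirmed correct.
Step 5: x = (3*13 + 1) mod 78 = 40 — no discrepancy.
Step 6: x = (3*40 + 1) mod 78 = 43 — verified.
Step 7: x = (3*43 + 1) mod 78 = 52 — in agreement.
Step 8: x = (3*52 + 1) mod 78 = 1 — checks out.
Step 9: x = (3*1 + 1) mod 78 = 4 — matches.
Step 10: x = (3*4 + 1) mod 78 = 13 — in agreement.
Step 11: x = (3*13 + 1) mod 78 = 40 — matches.
Step 12: x = (3*40 + 1) mod 78 = 43 — matches.
Step 13: x = (3*43 + 1) mod 78 = 52 — no discrepancy.
Step 14: x = (3*52 + 1) mod 78 = 1 — consistent with the trace.
Step 15: x = (3*1 + 1) mod 78 = 4 — in agreement.
Step 16: x = (3*4 + 1) mod 78 = 13 — confirmed correct.
All steps check out; nothing to correct.

no error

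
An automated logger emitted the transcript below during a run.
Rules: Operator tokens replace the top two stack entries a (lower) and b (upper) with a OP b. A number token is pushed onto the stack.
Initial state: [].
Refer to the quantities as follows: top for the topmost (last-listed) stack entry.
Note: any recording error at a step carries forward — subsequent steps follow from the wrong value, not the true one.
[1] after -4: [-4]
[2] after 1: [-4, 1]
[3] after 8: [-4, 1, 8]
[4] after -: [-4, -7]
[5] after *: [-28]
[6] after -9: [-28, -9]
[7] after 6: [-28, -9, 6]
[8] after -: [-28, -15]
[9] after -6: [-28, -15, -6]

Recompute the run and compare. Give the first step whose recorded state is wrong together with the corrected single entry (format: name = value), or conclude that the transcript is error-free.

Step 1: push -4: top = -4 — same as recorded.
Step 2: push 1: top = 1 — exactly as logged.
Step 3: push 8: top = 8 — matches.
Step 4: 1 - 8 = -7 — consistent with the transcript.
Step 5: -4 * -7 = 28 — the transcript disagrees here.
The earliest wrong entry is at step 5: it should read top = 28.

step 5, top = 28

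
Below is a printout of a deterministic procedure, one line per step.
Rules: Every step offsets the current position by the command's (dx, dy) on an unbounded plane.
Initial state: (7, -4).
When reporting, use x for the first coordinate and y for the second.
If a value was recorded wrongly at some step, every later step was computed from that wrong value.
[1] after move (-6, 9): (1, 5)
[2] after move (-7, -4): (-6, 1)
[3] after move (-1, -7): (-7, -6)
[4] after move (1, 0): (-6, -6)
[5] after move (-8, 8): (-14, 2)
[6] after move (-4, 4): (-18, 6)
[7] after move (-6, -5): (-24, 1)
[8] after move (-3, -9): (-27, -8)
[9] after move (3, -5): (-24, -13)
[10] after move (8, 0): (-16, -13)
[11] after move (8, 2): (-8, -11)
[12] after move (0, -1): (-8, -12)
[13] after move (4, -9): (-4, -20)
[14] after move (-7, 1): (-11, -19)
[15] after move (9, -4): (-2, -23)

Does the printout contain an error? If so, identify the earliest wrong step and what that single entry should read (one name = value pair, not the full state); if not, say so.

Step 1: x = 7 + (-6) = 1, y = -4 + (9) = 5 — checks out.
Step 2: x = 1 + (-7) = -6, y = 5 + (-4) = 1 — same as recorded.
Step 3: x = -6 + (-1) = -7, y = 1 + (-7) = -6 — in agreement.
Step 4: x = -7 + (1) = -6, y = -6 + (0) = -6 — checks out.
Step 5: x = -6 + (-8) = -14, y = -6 + (8) = 2 — agrees with the printout.
Step 6: x = -14 + (-4) = -18, y = 2 + (4) = 6 — no discrepancy.
Step 7: x = -18 + (-6) = -24, y = 6 + (-5) = 1 — checks out.
Step 8: x = -24 + (-3) = -27, y = 1 + (-9) = -8 — exactly as logged.
Step 9: x = -27 + (3) = -24, y = -8 + (-5) = -13 — in agreement.
Step 10: x = -24 + (8) = -16, y = -13 + (0) = -13 — agrees with the printout.
Step 11: x = -16 + (8) = -8, y = -13 + (2) = -11 — checks out.
Step 12: x = -8 + (0) = -8, y = -11 + (-1) = -12 — matches.
Step 13: x = -8 + (4) = -4, y = -12 + (-9) = -21 — not what was recorded.
So the first discrepancy is step 13, where the right value is y = -21.

step 13, y = -21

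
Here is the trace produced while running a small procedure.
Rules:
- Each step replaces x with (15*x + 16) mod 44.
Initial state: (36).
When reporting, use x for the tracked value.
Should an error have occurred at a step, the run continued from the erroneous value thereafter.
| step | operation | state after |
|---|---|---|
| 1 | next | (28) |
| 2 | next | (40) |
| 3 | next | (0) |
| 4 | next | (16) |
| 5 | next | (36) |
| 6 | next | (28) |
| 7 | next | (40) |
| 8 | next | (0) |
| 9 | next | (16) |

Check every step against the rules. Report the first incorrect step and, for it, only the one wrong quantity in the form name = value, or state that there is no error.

Recomputing the run from the initial state:
step 1: x = 28
step 2: x = 40
step 3: x = 0
step 4: x = 16
step 5: x = 36
step 6: x = 28
step 7: x = 40
step 8: x = 0
step 9: x = 16
This matches the trace at every step.

no error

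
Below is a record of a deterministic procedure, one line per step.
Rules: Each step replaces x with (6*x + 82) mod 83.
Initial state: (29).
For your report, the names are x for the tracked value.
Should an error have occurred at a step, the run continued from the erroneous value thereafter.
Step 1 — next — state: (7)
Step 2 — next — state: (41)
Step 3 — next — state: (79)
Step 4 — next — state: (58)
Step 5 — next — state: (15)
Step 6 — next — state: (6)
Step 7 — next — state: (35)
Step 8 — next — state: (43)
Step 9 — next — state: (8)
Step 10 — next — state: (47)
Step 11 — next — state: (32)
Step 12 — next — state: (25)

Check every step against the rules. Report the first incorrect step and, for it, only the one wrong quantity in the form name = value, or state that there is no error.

no error

Recomputing the run from the initial state:
step 1: x = 7
step 2: x = 41
step 3: x = 79
step 4: x = 58
step 5: x = 15
step 6: x = 6
step 7: x = 35
step 8: x = 43
step 9: x = 8
step 10: x = 47
step 11: x = 32
step 12: x = 25
This matches the record at every step.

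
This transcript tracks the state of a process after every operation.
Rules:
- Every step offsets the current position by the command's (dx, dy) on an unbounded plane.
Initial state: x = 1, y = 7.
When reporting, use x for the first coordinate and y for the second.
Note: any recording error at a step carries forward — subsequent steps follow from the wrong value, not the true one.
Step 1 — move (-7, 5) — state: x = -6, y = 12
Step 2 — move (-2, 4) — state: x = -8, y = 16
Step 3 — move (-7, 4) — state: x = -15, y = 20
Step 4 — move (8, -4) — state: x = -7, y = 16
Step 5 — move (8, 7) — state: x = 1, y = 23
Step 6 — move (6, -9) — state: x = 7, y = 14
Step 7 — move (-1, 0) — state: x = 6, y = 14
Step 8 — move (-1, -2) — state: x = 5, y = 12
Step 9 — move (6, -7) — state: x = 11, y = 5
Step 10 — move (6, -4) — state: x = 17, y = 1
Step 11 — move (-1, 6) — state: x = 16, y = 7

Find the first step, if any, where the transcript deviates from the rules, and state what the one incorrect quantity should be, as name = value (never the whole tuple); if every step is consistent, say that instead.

no error

1. x = 1 + (-7) = -6, y = 7 + (5) = 12 (exactly as logged)
2. x = -6 + (-2) = -8, y = 12 + (4) = 16 (confirmed correct)
3. x = -8 + (-7) = -15, y = 16 + (4) = 20 (no discrepancy)
4. x = -15 + (8) = -7, y = 20 + (-4) = 16 (consistent with the transcript)
5. x = -7 + (8) = 1, y = 16 + (7) = 23 (matches)
6. x = 1 + (6) = 7, y = 23 + (-9) = 14 (matches)
7. x = 7 + (-1) = 6, y = 14 + (0) = 14 (no discrepancy)
8. x = 6 + (-1) = 5, y = 14 + (-2) = 12 (verified)
9. x = 5 + (6) = 11, y = 12 + (-7) = 5 (agrees with the transcript)
10. x = 11 + (6) = 17, y = 5 + (-4) = 1 (verified)
11. x = 17 + (-1) = 16, y = 1 + (6) = 7 (no discrepancy)
No step deviates from the rules.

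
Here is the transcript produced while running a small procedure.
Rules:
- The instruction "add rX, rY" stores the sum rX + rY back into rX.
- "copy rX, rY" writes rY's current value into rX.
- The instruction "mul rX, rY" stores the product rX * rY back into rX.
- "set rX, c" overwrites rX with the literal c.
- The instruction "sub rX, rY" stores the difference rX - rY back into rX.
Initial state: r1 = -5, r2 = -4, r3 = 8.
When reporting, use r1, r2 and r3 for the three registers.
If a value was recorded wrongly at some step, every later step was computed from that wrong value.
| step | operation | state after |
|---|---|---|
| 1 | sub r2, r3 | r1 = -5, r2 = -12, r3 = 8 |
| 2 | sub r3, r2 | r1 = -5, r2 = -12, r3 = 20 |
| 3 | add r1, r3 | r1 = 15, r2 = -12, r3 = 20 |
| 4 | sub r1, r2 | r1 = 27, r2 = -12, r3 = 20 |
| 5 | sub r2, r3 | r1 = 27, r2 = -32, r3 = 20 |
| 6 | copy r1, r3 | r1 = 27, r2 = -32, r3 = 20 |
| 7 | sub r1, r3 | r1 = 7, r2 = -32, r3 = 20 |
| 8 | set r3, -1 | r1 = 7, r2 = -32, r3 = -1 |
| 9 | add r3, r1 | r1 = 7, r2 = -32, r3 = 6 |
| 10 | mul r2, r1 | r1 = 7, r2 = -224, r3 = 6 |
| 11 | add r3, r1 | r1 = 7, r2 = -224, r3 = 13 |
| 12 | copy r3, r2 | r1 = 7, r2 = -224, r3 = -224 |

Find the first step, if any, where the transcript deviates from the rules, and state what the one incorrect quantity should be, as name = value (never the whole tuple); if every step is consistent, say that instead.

step 6, r1 = 20

Recomputing the run from the initial state:
step 1: r1 = -5, r2 = -12, r3 = 8
step 2: r1 = -5, r2 = -12, r3 = 20
step 3: r1 = 15, r2 = -12, r3 = 20
step 4: r1 = 27, r2 = -12, r3 = 20
step 5: r1 = 27, r2 = -32, r3 = 20
step 6: r1 = 20, r2 = -32, r3 = 20
step 7: r1 = 0, r2 = -32, r3 = 20
step 8: r1 = 0, r2 = -32, r3 = -1
step 9: r1 = 0, r2 = -32, r3 = -1
step 10: r1 = 0, r2 = 0, r3 = -1
step 11: r1 = 0, r2 = 0, r3 = -1
step 12: r1 = 0, r2 = 0, r3 = 0
The first disagreement with the transcript is at step 6, where the value should be r1 = 20.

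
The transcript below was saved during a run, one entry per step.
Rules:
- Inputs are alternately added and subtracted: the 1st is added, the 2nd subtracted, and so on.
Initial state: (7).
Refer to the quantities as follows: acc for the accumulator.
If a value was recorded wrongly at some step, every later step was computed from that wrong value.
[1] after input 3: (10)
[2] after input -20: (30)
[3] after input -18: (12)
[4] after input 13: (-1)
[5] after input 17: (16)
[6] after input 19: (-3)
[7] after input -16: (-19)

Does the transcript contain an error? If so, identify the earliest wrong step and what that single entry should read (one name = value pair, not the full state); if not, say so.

Step 1: acc = 7 + 3 = 10 — confirmed correct.
Step 2: acc = 10 - -20 = 30 — same as recorded.
Step 3: acc = 30 + -18 = 12 — confirmed correct.
Step 4: acc = 12 - 13 = -1 — verified.
Step 5: acc = -1 + 17 = 16 — in agreement.
Step 6: acc = 16 - 19 = -3 — consistent with the transcript.
Step 7: acc = -3 + -16 = -19 — same as recorded.
All entries verified; no error found.

no error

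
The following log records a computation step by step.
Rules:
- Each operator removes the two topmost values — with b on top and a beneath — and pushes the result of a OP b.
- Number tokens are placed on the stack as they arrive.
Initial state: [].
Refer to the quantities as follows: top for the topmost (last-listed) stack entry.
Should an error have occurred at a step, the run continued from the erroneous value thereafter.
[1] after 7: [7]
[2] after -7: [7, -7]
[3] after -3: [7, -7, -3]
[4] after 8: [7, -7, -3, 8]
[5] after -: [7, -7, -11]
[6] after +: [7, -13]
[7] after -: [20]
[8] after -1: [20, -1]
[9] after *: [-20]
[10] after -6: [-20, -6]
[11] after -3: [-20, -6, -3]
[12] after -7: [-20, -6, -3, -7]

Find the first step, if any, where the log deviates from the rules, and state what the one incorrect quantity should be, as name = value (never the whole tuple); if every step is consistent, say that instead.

Recomputing the run from the initial state:
step 1: [7]
step 2: [7, -7]
step 3: [7, -7, -3]
step 4: [7, -7, -3, 8]
step 5: [7, -7, -11]
step 6: [7, -18]
step 7: [25]
step 8: [25, -1]
step 9: [-25]
step 10: [-25, -6]
step 11: [-25, -6, -3]
step 12: [-25, -6, -3, -7]
The first disagreement with the log is at step 6, where the value should be top = -18.

step 6, top = -18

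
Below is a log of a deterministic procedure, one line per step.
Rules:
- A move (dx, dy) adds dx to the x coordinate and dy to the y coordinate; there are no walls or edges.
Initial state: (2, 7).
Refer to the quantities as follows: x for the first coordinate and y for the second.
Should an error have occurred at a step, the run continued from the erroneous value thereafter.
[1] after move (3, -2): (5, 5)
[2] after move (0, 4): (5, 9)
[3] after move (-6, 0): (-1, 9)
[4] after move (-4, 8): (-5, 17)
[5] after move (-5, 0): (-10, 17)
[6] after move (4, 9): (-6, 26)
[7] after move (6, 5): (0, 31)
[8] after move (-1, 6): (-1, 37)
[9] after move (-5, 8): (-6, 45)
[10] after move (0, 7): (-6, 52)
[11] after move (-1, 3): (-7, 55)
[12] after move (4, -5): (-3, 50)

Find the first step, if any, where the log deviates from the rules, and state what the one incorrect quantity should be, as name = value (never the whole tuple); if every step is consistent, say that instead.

1. x = 2 + (3) = 5, y = 7 + (-2) = 5 (in agreement)
2. x = 5 + (0) = 5, y = 5 + (4) = 9 (verified)
3. x = 5 + (-6) = -1, y = 9 + (0) = 9 (confirmed correct)
4. x = -1 + (-4) = -5, y = 9 + (8) = 17 (confirmed correct)
5. x = -5 + (-5) = -10, y = 17 + (0) = 17 (exactly as logged)
6. x = -10 + (4) = -6, y = 17 + (9) = 26 (matches)
7. x = -6 + (6) = 0, y = 26 + (5) = 31 (in agreement)
8. x = 0 + (-1) = -1, y = 31 + (6) = 37 (in agreement)
9. x = -1 + (-5) = -6, y = 37 + (8) = 45 (same as recorded)
10. x = -6 + (0) = -6, y = 45 + (7) = 52 (verified)
11. x = -6 + (-1) = -7, y = 52 + (3) = 55 (agrees with the log)
12. x = -7 + (4) = -3, y = 55 + (-5) = 50 (checks out)
All steps check out; nothing to correct.

no error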